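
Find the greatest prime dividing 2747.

2747 = 41 · 67
67 is prime.
So 2747 = 41 · 67; the largest prime factor is 67.

67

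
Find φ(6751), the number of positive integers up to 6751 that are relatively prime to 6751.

6552

Factor: 6751 = 43 · 157.
φ(6751) = (43−1) · (157−1) = 42 · 156 = 6552.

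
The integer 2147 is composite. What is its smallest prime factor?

19

2147 is odd.
Digit sum 14, not divisible by 3.
Ends in 7: not divisible by 5.
7: 2147 = 7·306 + 5
11: 2147 = 11·195 + 2
13: 2147 = 13·165 + 2
17: 2147 = 17·126 + 5
19: 2147 = 19·113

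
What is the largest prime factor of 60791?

60791 = 31 · 1961
1961 = 37 · 53
53 is prime.
So 60791 = 31 · 37 · 53; the largest prime factor is 53.

53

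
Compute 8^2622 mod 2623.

613

8^1 ≡ 8 (mod 2623)
8^2 ≡ 8^2 = 64 ≡ 64 (mod 2623)
8^4 ≡ 64^2 = 4096 ≡ 1473 (mod 2623)
8^8 ≡ 1473^2 = 2169729 ≡ 508 (mod 2623)
8^16 ≡ 508^2 = 258064 ≡ 1010 (mod 2623)
8^32 ≡ 1010^2 = 1020100 ≡ 2376 (mod 2623)
8^64 ≡ 2376^2 = 5645376 ≡ 680 (mod 2623)
8^128 ≡ 680^2 = 462400 ≡ 752 (mod 2623)
8^256 ≡ 752^2 = 565504 ≡ 1559 (mod 2623)
8^512 ≡ 1559^2 = 2430481 ≡ 1583 (mod 2623)
8^1024 ≡ 1583^2 = 2505889 ≡ 924 (mod 2623)
8^2048 ≡ 924^2 = 853776 ≡ 1301 (mod 2623)
2622 = 2048 + 512 + 32 + 16 + 8 + 4 + 2 in binary powers of 2.
So 8^2622 ≡ 1301 · 1583 · 2376 · 1010 · 508 · 1473 · 64 ≡ 613 (mod 2623).
Since 613 ≠ 1, base 8 is a Fermat witness: 2623 is composite.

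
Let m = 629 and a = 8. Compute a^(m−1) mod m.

322

8^1 ≡ 8 (mod 629)
8^2 ≡ 8^2 = 64 ≡ 64 (mod 629)
8^4 ≡ 64^2 = 4096 ≡ 322 (mod 629)
8^8 ≡ 322^2 = 103684 ≡ 528 (mod 629)
8^16 ≡ 528^2 = 278784 ≡ 137 (mod 629)
8^32 ≡ 137^2 = 18769 ≡ 528 (mod 629)
8^64 ≡ 528^2 = 278784 ≡ 137 (mod 629)
8^128 ≡ 137^2 = 18769 ≡ 528 (mod 629)
8^256 ≡ 528^2 = 278784 ≡ 137 (mod 629)
8^512 ≡ 137^2 = 18769 ≡ 528 (mod 629)
628 = 512 + 64 + 32 + 16 + 4 in binary powers of 2.
So 8^628 ≡ 528 · 137 · 528 · 137 · 322 ≡ 322 (mod 629).
Since 322 ≠ 1, base 8 is a Fermat witness: 629 is composite.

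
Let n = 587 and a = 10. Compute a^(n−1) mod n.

10^1 ≡ 10 (mod 587)
10^2 ≡ 10^2 = 100 ≡ 100 (mod 587)
10^4 ≡ 100^2 = 10000 ≡ 21 (mod 587)
10^8 ≡ 21^2 = 441 ≡ 441 (mod 587)
10^16 ≡ 441^2 = 194481 ≡ 184 (mod 587)
10^32 ≡ 184^2 = 33856 ≡ 397 (mod 587)
10^64 ≡ 397^2 = 157609 ≡ 293 (mod 587)
10^128 ≡ 293^2 = 85849 ≡ 147 (mod 587)
10^256 ≡ 147^2 = 21609 ≡ 477 (mod 587)
10^512 ≡ 477^2 = 227529 ≡ 360 (mod 587)
586 = 512 + 64 + 8 + 2 in binary powers of 2.
So 10^586 ≡ 360 · 293 · 441 · 100 ≡ 1 (mod 587).
Since the result is 1, base 10 gives no evidence that 587 is composite.

1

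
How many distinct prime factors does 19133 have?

2

19133 = 19^2 · 53
19133 = 19^2 · 53, which has 2 distinct prime factors.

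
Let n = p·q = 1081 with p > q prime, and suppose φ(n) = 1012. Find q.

23

φ(n) = (p−1)(q−1) = n − (p+q) + 1, so p + q = 1081 − 1012 + 1 = 70.
p and q are the roots of t² − 70t + 1081 = 0.
Discriminant: 70² − 4·1081 = 4900 − 4324 = 576; √576 = 24.
q = (70 − 24)/2 = 23, p = (70 + 24)/2 = 47.
Check: 23 · 47 = 1081.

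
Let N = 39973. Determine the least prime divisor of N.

39973 is odd.
Digit sum 31, not divisible by 3.
Ends in 3: not divisible by 5.
7: 39973 = 7·5710 + 3
11: 39973 = 11·3633 + 10
13: 39973 = 13·3074 + 11
17: 39973 = 17·2351 + 6
19: 39973 = 19·2103 + 16
23: 39973 = 23·1737 + 22
29: 39973 = 29·1378 + 11
31: 39973 = 31·1289 + 14
37: 39973 = 37·1080 + 13
41: 39973 = 41·974 + 39
43: 39973 = 43·929 + 26
47: 39973 = 47·850 + 23
53: 39973 = 53·754 + 11
59: 39973 = 59·677 + 30
61: 39973 = 61·655 + 18
67: 39973 = 67·596 + 41
71: 39973 = 71·563

71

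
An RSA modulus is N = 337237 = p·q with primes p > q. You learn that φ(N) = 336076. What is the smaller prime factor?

563

φ(n) = (p−1)(q−1) = n − (p+q) + 1, so p + q = 337237 − 336076 + 1 = 1162.
p and q are the roots of t² − 1162t + 337237 = 0.
Discriminant: 1162² − 4·337237 = 1350244 − 1348948 = 1296; √1296 = 36.
q = (1162 − 36)/2 = 563, p = (1162 + 36)/2 = 599.
Check: 563 · 599 = 337237.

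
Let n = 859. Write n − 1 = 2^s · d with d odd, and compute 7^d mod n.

859 − 1 = 858 = 2^1 · 429, so d = 429.
7^1 ≡ 7 (mod 859)
7^2 ≡ 7^2 = 49 ≡ 49 (mod 859)
7^4 ≡ 49^2 = 2401 ≡ 683 (mod 859)
7^8 ≡ 683^2 = 466489 ≡ 52 (mod 859)
7^16 ≡ 52^2 = 2704 ≡ 127 (mod 859)
7^32 ≡ 127^2 = 16129 ≡ 667 (mod 859)
7^64 ≡ 667^2 = 444889 ≡ 786 (mod 859)
7^128 ≡ 786^2 = 617796 ≡ 175 (mod 859)
7^256 ≡ 175^2 = 30625 ≡ 560 (mod 859)
429 = 256 + 128 + 32 + 8 + 4 + 1 in binary powers of 2.
So 7^429 ≡ 560 · 175 · 667 · 52 · 683 · 7 ≡ 1 (mod 859).
Since 7^d ≡ 1 (mod 859), base 7 does not prove 859 composite.

1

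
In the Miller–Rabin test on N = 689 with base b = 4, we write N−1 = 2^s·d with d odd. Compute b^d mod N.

689 − 1 = 688 = 2^4 · 43, so d = 43.
4^1 ≡ 4 (mod 689)
4^2 ≡ 4^2 = 16 ≡ 16 (mod 689)
4^4 ≡ 16^2 = 256 ≡ 256 (mod 689)
4^8 ≡ 256^2 = 65536 ≡ 81 (mod 689)
4^16 ≡ 81^2 = 6561 ≡ 360 (mod 689)
4^32 ≡ 360^2 = 129600 ≡ 68 (mod 689)
43 = 32 + 8 + 2 + 1 in binary powers of 2.
So 4^43 ≡ 68 · 81 · 16 · 4 ≡ 433 (mod 689).
Squaring chain: 433 → 81 → 360 → 68; never reaches −1, so base 4 is a Miller–Rabin witness that 689 is composite.

433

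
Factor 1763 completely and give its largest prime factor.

1763 = 41 · 43
43 is prime.
So 1763 = 41 · 43; the largest prime factor is 43.

43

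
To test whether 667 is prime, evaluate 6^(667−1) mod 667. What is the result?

6^1 ≡ 6 (mod 667)
6^2 ≡ 6^2 = 36 ≡ 36 (mod 667)
6^4 ≡ 36^2 = 1296 ≡ 629 (mod 667)
6^8 ≡ 629^2 = 395641 ≡ 110 (mod 667)
6^16 ≡ 110^2 = 12100 ≡ 94 (mod 667)
6^32 ≡ 94^2 = 8836 ≡ 165 (mod 667)
6^64 ≡ 165^2 = 27225 ≡ 545 (mod 667)
6^128 ≡ 545^2 = 297025 ≡ 210 (mod 667)
6^256 ≡ 210^2 = 44100 ≡ 78 (mod 667)
6^512 ≡ 78^2 = 6084 ≡ 81 (mod 667)
666 = 512 + 128 + 16 + 8 + 2 in binary powers of 2.
So 6^666 ≡ 81 · 210 · 94 · 110 · 36 ≡ 81 (mod 667).
Since 81 ≠ 1, base 6 is a Fermat witness: 667 is composite.

81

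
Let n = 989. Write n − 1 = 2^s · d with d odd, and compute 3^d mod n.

989 − 1 = 988 = 2^2 · 247, so d = 247.
3^1 ≡ 3 (mod 989)
3^2 ≡ 3^2 = 9 ≡ 9 (mod 989)
3^4 ≡ 9^2 = 81 ≡ 81 (mod 989)
3^8 ≡ 81^2 = 6561 ≡ 627 (mod 989)
3^16 ≡ 627^2 = 393129 ≡ 496 (mod 989)
3^32 ≡ 496^2 = 246016 ≡ 744 (mod 989)
3^64 ≡ 744^2 = 553536 ≡ 685 (mod 989)
3^128 ≡ 685^2 = 469225 ≡ 439 (mod 989)
247 = 128 + 64 + 32 + 16 + 4 + 2 + 1 in binary powers of 2.
So 3^247 ≡ 439 · 685 · 744 · 496 · 81 · 9 · 3 ≡ 450 (mod 989).
Squaring chain: 450 → 744; never reaches −1, so base 3 is a Miller–Rabin witness that 989 is composite.

450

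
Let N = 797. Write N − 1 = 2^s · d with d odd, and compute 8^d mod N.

582

797 − 1 = 796 = 2^2 · 199, so d = 199.
8^1 ≡ 8 (mod 797)
8^2 ≡ 8^2 = 64 ≡ 64 (mod 797)
8^4 ≡ 64^2 = 4096 ≡ 111 (mod 797)
8^8 ≡ 111^2 = 12321 ≡ 366 (mod 797)
8^16 ≡ 366^2 = 133956 ≡ 60 (mod 797)
8^32 ≡ 60^2 = 3600 ≡ 412 (mod 797)
8^64 ≡ 412^2 = 169744 ≡ 780 (mod 797)
8^128 ≡ 780^2 = 608400 ≡ 289 (mod 797)
199 = 128 + 64 + 4 + 2 + 1 in binary powers of 2.
So 8^199 ≡ 289 · 780 · 111 · 64 · 8 ≡ 582 (mod 797).
Squaring chain: 582 → 796; reaches −1, so base 8 does not prove 797 composite.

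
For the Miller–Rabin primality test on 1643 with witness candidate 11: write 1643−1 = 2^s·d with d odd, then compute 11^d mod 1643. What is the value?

1643 − 1 = 1642 = 2^1 · 821, so d = 821.
11^1 ≡ 11 (mod 1643)
11^2 ≡ 11^2 = 121 ≡ 121 (mod 1643)
11^4 ≡ 121^2 = 14641 ≡ 1497 (mod 1643)
11^8 ≡ 1497^2 = 2241009 ≡ 1600 (mod 1643)
11^16 ≡ 1600^2 = 2560000 ≡ 206 (mod 1643)
11^32 ≡ 206^2 = 42436 ≡ 1361 (mod 1643)
11^64 ≡ 1361^2 = 1852321 ≡ 660 (mod 1643)
11^128 ≡ 660^2 = 435600 ≡ 205 (mod 1643)
11^256 ≡ 205^2 = 42025 ≡ 950 (mod 1643)
11^512 ≡ 950^2 = 902500 ≡ 493 (mod 1643)
821 = 512 + 256 + 32 + 16 + 4 + 1 in binary powers of 2.
So 11^821 ≡ 493 · 950 · 1361 · 206 · 1497 · 11 ≡ 303 (mod 1643).
Squaring chain: 303; never reaches −1, so base 11 is a Miller–Rabin witness that 1643 is composite.

303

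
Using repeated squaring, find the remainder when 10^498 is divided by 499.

1

10^1 ≡ 10 (mod 499)
10^2 ≡ 10^2 = 100 ≡ 100 (mod 499)
10^4 ≡ 100^2 = 10000 ≡ 20 (mod 499)
10^8 ≡ 20^2 = 400 ≡ 400 (mod 499)
10^16 ≡ 400^2 = 160000 ≡ 320 (mod 499)
10^32 ≡ 320^2 = 102400 ≡ 105 (mod 499)
10^64 ≡ 105^2 = 11025 ≡ 47 (mod 499)
10^128 ≡ 47^2 = 2209 ≡ 213 (mod 499)
10^256 ≡ 213^2 = 45369 ≡ 459 (mod 499)
498 = 256 + 128 + 64 + 32 + 16 + 2 in binary powers of 2.
So 10^498 ≡ 459 · 213 · 47 · 105 · 320 · 100 ≡ 1 (mod 499).
Since the result is 1, base 10 gives no evidence that 499 is composite.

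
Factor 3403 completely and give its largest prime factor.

3403 = 41 · 83
83 is prime.
So 3403 = 41 · 83; the largest prime factor is 83.

83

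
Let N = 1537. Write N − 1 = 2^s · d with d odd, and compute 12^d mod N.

191

1537 − 1 = 1536 = 2^9 · 3, so d = 3.
12^1 ≡ 12 (mod 1537)
12^2 ≡ 12^2 = 144 ≡ 144 (mod 1537)
3 = 2 + 1 in binary powers of 2.
So 12^3 ≡ 144 · 12 ≡ 191 (mod 1537).
Squaring chain: 191 → 1130 → 1190 → 523 → 1480 → 175 → 1422 → 929 → 784; never reaches −1, so base 12 is a Miller–Rabin witness that 1537 is composite.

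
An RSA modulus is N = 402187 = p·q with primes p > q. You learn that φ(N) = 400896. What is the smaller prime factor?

φ(n) = (p−1)(q−1) = n − (p+q) + 1, so p + q = 402187 − 400896 + 1 = 1292.
p and q are the roots of t² − 1292t + 402187 = 0.
Discriminant: 1292² − 4·402187 = 1669264 − 1608748 = 60516; √60516 = 246.
q = (1292 − 246)/2 = 523, p = (1292 + 246)/2 = 769.
Check: 523 · 769 = 402187.

523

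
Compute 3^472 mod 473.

53

3^1 ≡ 3 (mod 473)
3^2 ≡ 3^2 = 9 ≡ 9 (mod 473)
3^4 ≡ 9^2 = 81 ≡ 81 (mod 473)
3^8 ≡ 81^2 = 6561 ≡ 412 (mod 473)
3^16 ≡ 412^2 = 169744 ≡ 410 (mod 473)
3^32 ≡ 410^2 = 168100 ≡ 185 (mod 473)
3^64 ≡ 185^2 = 34225 ≡ 169 (mod 473)
3^128 ≡ 169^2 = 28561 ≡ 181 (mod 473)
3^256 ≡ 181^2 = 32761 ≡ 124 (mod 473)
472 = 256 + 128 + 64 + 16 + 8 in binary powers of 2.
So 3^472 ≡ 124 · 181 · 169 · 410 · 412 ≡ 53 (mod 473).
Since 53 ≠ 1, base 3 is a Fermat witness: 473 is composite.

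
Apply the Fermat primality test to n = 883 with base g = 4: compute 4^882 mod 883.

4^1 ≡ 4 (mod 883)
4^2 ≡ 4^2 = 16 ≡ 16 (mod 883)
4^4 ≡ 16^2 = 256 ≡ 256 (mod 883)
4^8 ≡ 256^2 = 65536 ≡ 194 (mod 883)
4^16 ≡ 194^2 = 37636 ≡ 550 (mod 883)
4^32 ≡ 550^2 = 302500 ≡ 514 (mod 883)
4^64 ≡ 514^2 = 264196 ≡ 179 (mod 883)
4^128 ≡ 179^2 = 32041 ≡ 253 (mod 883)
4^256 ≡ 253^2 = 64009 ≡ 433 (mod 883)
4^512 ≡ 433^2 = 187489 ≡ 293 (mod 883)
882 = 512 + 256 + 64 + 32 + 16 + 2 in binary powers of 2.
So 4^882 ≡ 293 · 433 · 179 · 514 · 550 · 16 ≡ 1 (mod 883).
Since the result is 1, base 4 gives no evidence that 883 is composite.

1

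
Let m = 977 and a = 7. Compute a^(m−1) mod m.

1

7^1 ≡ 7 (mod 977)
7^2 ≡ 7^2 = 49 ≡ 49 (mod 977)
7^4 ≡ 49^2 = 2401 ≡ 447 (mod 977)
7^8 ≡ 447^2 = 199809 ≡ 501 (mod 977)
7^16 ≡ 501^2 = 251001 ≡ 889 (mod 977)
7^32 ≡ 889^2 = 790321 ≡ 905 (mod 977)
7^64 ≡ 905^2 = 819025 ≡ 299 (mod 977)
7^128 ≡ 299^2 = 89401 ≡ 494 (mod 977)
7^256 ≡ 494^2 = 244036 ≡ 763 (mod 977)
7^512 ≡ 763^2 = 582169 ≡ 854 (mod 977)
976 = 512 + 256 + 128 + 64 + 16 in binary powers of 2.
So 7^976 ≡ 854 · 763 · 494 · 299 · 889 ≡ 1 (mod 977).
Since the result is 1, base 7 gives no evidence that 977 is composite.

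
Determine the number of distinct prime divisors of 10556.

10556 = 2^2 · 2639
2639 = 7 · 377
377 = 13 · 29
10556 = 2^2 · 7 · 13 · 29, which has 4 distinct prime factors.

4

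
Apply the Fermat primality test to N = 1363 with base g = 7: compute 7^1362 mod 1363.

7^1 ≡ 7 (mod 1363)
7^2 ≡ 7^2 = 49 ≡ 49 (mod 1363)
7^4 ≡ 49^2 = 2401 ≡ 1038 (mod 1363)
7^8 ≡ 1038^2 = 1077444 ≡ 674 (mod 1363)
7^16 ≡ 674^2 = 454276 ≡ 397 (mod 1363)
7^32 ≡ 397^2 = 157609 ≡ 864 (mod 1363)
7^64 ≡ 864^2 = 746496 ≡ 935 (mod 1363)
7^128 ≡ 935^2 = 874225 ≡ 542 (mod 1363)
7^256 ≡ 542^2 = 293764 ≡ 719 (mod 1363)
7^512 ≡ 719^2 = 516961 ≡ 384 (mod 1363)
7^1024 ≡ 384^2 = 147456 ≡ 252 (mod 1363)
1362 = 1024 + 256 + 64 + 16 + 2 in binary powers of 2.
So 7^1362 ≡ 252 · 719 · 935 · 397 · 49 ≡ 545 (mod 1363).
Since 545 ≠ 1, base 7 is a Fermat witness: 1363 is composite.

545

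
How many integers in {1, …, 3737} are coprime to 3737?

3600

Factor: 3737 = 37 · 101.
φ(3737) = (37−1) · (101−1) = 36 · 100 = 3600.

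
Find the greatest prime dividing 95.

19

95 = 5 · 19
19 is prime.
So 95 = 5 · 19; the largest prime factor is 19.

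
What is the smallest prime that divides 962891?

962891 is odd.
Digit sum 35, not divisible by 3.
Ends in 1: not divisible by 5.
7: 962891 = 7·137555 + 6
11: 962891 = 11·87535 + 6
13: 962891 = 13·74068 + 7
17: 962891 = 17·56640 + 11
19: 962891 = 19·50678 + 9
23: 962891 = 23·41864 + 19
29: 962891 = 29·33203 + 4
31: 962891 = 31·31061

31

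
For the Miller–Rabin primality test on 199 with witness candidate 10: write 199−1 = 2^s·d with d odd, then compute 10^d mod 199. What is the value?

1

199 − 1 = 198 = 2^1 · 99, so d = 99.
10^1 ≡ 10 (mod 199)
10^2 ≡ 10^2 = 100 ≡ 100 (mod 199)
10^4 ≡ 100^2 = 10000 ≡ 50 (mod 199)
10^8 ≡ 50^2 = 2500 ≡ 112 (mod 199)
10^16 ≡ 112^2 = 12544 ≡ 7 (mod 199)
10^32 ≡ 7^2 = 49 ≡ 49 (mod 199)
10^64 ≡ 49^2 = 2401 ≡ 13 (mod 199)
99 = 64 + 32 + 2 + 1 in binary powers of 2.
So 10^99 ≡ 13 · 49 · 100 · 10 ≡ 1 (mod 199).
Since 10^d ≡ 1 (mod 199), base 10 does not prove 199 composite.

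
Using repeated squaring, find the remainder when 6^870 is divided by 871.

844

6^1 ≡ 6 (mod 871)
6^2 ≡ 6^2 = 36 ≡ 36 (mod 871)
6^4 ≡ 36^2 = 1296 ≡ 425 (mod 871)
6^8 ≡ 425^2 = 180625 ≡ 328 (mod 871)
6^16 ≡ 328^2 = 107584 ≡ 451 (mod 871)
6^32 ≡ 451^2 = 203401 ≡ 458 (mod 871)
6^64 ≡ 458^2 = 209764 ≡ 724 (mod 871)
6^128 ≡ 724^2 = 524176 ≡ 705 (mod 871)
6^256 ≡ 705^2 = 497025 ≡ 555 (mod 871)
6^512 ≡ 555^2 = 308025 ≡ 562 (mod 871)
870 = 512 + 256 + 64 + 32 + 4 + 2 in binary powers of 2.
So 6^870 ≡ 562 · 555 · 724 · 458 · 425 · 36 ≡ 844 (mod 871).
Since 844 ≠ 1, base 6 is a Fermat witness: 871 is composite.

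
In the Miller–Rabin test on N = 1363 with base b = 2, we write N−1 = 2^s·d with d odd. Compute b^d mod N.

686

1363 − 1 = 1362 = 2^1 · 681, so d = 681.
2^1 ≡ 2 (mod 1363)
2^2 ≡ 2^2 = 4 ≡ 4 (mod 1363)
2^4 ≡ 4^2 = 16 ≡ 16 (mod 1363)
2^8 ≡ 16^2 = 256 ≡ 256 (mod 1363)
2^16 ≡ 256^2 = 65536 ≡ 112 (mod 1363)
2^32 ≡ 112^2 = 12544 ≡ 277 (mod 1363)
2^64 ≡ 277^2 = 76729 ≡ 401 (mod 1363)
2^128 ≡ 401^2 = 160801 ≡ 1330 (mod 1363)
2^256 ≡ 1330^2 = 1768900 ≡ 1089 (mod 1363)
2^512 ≡ 1089^2 = 1185921 ≡ 111 (mod 1363)
681 = 512 + 128 + 32 + 8 + 1 in binary powers of 2.
So 2^681 ≡ 111 · 1330 · 277 · 256 · 2 ≡ 686 (mod 1363).
Squaring chain: 686; never reaches −1, so base 2 is a Miller–Rabin witness that 1363 is composite.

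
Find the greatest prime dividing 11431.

71

11431 = 7 · 1633
1633 = 23 · 71
71 is prime.
So 11431 = 7 · 23 · 71; the largest prime factor is 71.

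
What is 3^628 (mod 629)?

625

3^1 ≡ 3 (mod 629)
3^2 ≡ 3^2 = 9 ≡ 9 (mod 629)
3^4 ≡ 9^2 = 81 ≡ 81 (mod 629)
3^8 ≡ 81^2 = 6561 ≡ 271 (mod 629)
3^16 ≡ 271^2 = 73441 ≡ 477 (mod 629)
3^32 ≡ 477^2 = 227529 ≡ 460 (mod 629)
3^64 ≡ 460^2 = 211600 ≡ 256 (mod 629)
3^128 ≡ 256^2 = 65536 ≡ 120 (mod 629)
3^256 ≡ 120^2 = 14400 ≡ 562 (mod 629)
3^512 ≡ 562^2 = 315844 ≡ 86 (mod 629)
628 = 512 + 64 + 32 + 16 + 4 in binary powers of 2.
So 3^628 ≡ 86 · 256 · 460 · 477 · 81 ≡ 625 (mod 629).
Since 625 ≠ 1, base 3 is a Fermat witness: 629 is composite.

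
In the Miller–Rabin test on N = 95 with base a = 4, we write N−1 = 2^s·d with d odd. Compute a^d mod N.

54

95 − 1 = 94 = 2^1 · 47, so d = 47.
4^1 ≡ 4 (mod 95)
4^2 ≡ 4^2 = 16 ≡ 16 (mod 95)
4^4 ≡ 16^2 = 256 ≡ 66 (mod 95)
4^8 ≡ 66^2 = 4356 ≡ 81 (mod 95)
4^16 ≡ 81^2 = 6561 ≡ 6 (mod 95)
4^32 ≡ 6^2 = 36 ≡ 36 (mod 95)
47 = 32 + 8 + 4 + 2 + 1 in binary powers of 2.
So 4^47 ≡ 36 · 81 · 66 · 16 · 4 ≡ 54 (mod 95).
Squaring chain: 54; never reaches −1, so base 4 is a Miller–Rabin witness that 95 is composite.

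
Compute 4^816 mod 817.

600

4^1 ≡ 4 (mod 817)
4^2 ≡ 4^2 = 16 ≡ 16 (mod 817)
4^4 ≡ 16^2 = 256 ≡ 256 (mod 817)
4^8 ≡ 256^2 = 65536 ≡ 176 (mod 817)
4^16 ≡ 176^2 = 30976 ≡ 747 (mod 817)
4^32 ≡ 747^2 = 558009 ≡ 815 (mod 817)
4^64 ≡ 815^2 = 664225 ≡ 4 (mod 817)
4^128 ≡ 4^2 = 16 ≡ 16 (mod 817)
4^256 ≡ 16^2 = 256 ≡ 256 (mod 817)
4^512 ≡ 256^2 = 65536 ≡ 176 (mod 817)
816 = 512 + 256 + 32 + 16 in binary powers of 2.
So 4^816 ≡ 176 · 256 · 815 · 747 ≡ 600 (mod 817).
Since 600 ≠ 1, base 4 is a Fermat witness: 817 is composite.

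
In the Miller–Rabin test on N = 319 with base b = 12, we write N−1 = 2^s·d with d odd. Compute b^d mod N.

133

319 − 1 = 318 = 2^1 · 159, so d = 159.
12^1 ≡ 12 (mod 319)
12^2 ≡ 12^2 = 144 ≡ 144 (mod 319)
12^4 ≡ 144^2 = 20736 ≡ 1 (mod 319)
12^8 ≡ 1^2 = 1 ≡ 1 (mod 319)
12^16 ≡ 1^2 = 1 ≡ 1 (mod 319)
12^32 ≡ 1^2 = 1 ≡ 1 (mod 319)
12^64 ≡ 1^2 = 1 ≡ 1 (mod 319)
12^128 ≡ 1^2 = 1 ≡ 1 (mod 319)
159 = 128 + 16 + 8 + 4 + 2 + 1 in binary powers of 2.
So 12^159 ≡ 1 · 1 · 1 · 1 · 144 · 12 ≡ 133 (mod 319).
Squaring chain: 133; never reaches −1, so base 12 is a Miller–Rabin witness that 319 is composite.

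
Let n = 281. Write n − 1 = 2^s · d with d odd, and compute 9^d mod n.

281 − 1 = 280 = 2^3 · 35, so d = 35.
9^1 ≡ 9 (mod 281)
9^2 ≡ 9^2 = 81 ≡ 81 (mod 281)
9^4 ≡ 81^2 = 6561 ≡ 98 (mod 281)
9^8 ≡ 98^2 = 9604 ≡ 50 (mod 281)
9^16 ≡ 50^2 = 2500 ≡ 252 (mod 281)
9^32 ≡ 252^2 = 63504 ≡ 279 (mod 281)
35 = 32 + 2 + 1 in binary powers of 2.
So 9^35 ≡ 279 · 81 · 9 ≡ 228 (mod 281).
Squaring chain: 228 → 280 → 1; reaches −1, so base 9 does not prove 281 composite.

228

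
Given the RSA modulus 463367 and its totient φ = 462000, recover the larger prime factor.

751

φ(n) = (p−1)(q−1) = n − (p+q) + 1, so p + q = 463367 − 462000 + 1 = 1368.
p and q are the roots of t² − 1368t + 463367 = 0.
Discriminant: 1368² − 4·463367 = 1871424 − 1853468 = 17956; √17956 = 134.
q = (1368 − 134)/2 = 617, p = (1368 + 134)/2 = 751.
Check: 617 · 751 = 463367.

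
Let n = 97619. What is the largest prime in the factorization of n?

97619 = 31 · 3149
3149 = 47 · 67
67 is prime.
So 97619 = 31 · 47 · 67; the largest prime factor is 67.

67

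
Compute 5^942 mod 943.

558

5^1 ≡ 5 (mod 943)
5^2 ≡ 5^2 = 25 ≡ 25 (mod 943)
5^4 ≡ 25^2 = 625 ≡ 625 (mod 943)
5^8 ≡ 625^2 = 390625 ≡ 223 (mod 943)
5^16 ≡ 223^2 = 49729 ≡ 693 (mod 943)
5^32 ≡ 693^2 = 480249 ≡ 262 (mod 943)
5^64 ≡ 262^2 = 68644 ≡ 748 (mod 943)
5^128 ≡ 748^2 = 559504 ≡ 305 (mod 943)
5^256 ≡ 305^2 = 93025 ≡ 611 (mod 943)
5^512 ≡ 611^2 = 373321 ≡ 836 (mod 943)
942 = 512 + 256 + 128 + 32 + 8 + 4 + 2 in binary powers of 2.
So 5^942 ≡ 836 · 611 · 305 · 262 · 223 · 625 · 25 ≡ 558 (mod 943).
Since 558 ≠ 1, base 5 is a Fermat witness: 943 is composite.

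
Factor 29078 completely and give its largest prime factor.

67

29078 = 2 · 14539
14539 = 7 · 2077
2077 = 31 · 67
67 is prime.
So 29078 = 2 · 7 · 31 · 67; the largest prime factor is 67.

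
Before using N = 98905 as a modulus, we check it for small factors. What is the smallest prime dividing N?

98905 is odd.
Digit sum 31, not divisible by 3.
Ends in 5: divisible by 5.

5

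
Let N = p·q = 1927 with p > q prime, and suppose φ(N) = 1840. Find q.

φ(n) = (p−1)(q−1) = n − (p+q) + 1, so p + q = 1927 − 1840 + 1 = 88.
p and q are the roots of t² − 88t + 1927 = 0.
Discriminant: 88² − 4·1927 = 7744 − 7708 = 36; √36 = 6.
q = (88 − 6)/2 = 41, p = (88 + 6)/2 = 47.
Check: 41 · 47 = 1927.

41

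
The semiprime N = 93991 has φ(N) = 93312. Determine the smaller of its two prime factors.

193

φ(n) = (p−1)(q−1) = n − (p+q) + 1, so p + q = 93991 − 93312 + 1 = 680.
p and q are the roots of t² − 680t + 93991 = 0.
Discriminant: 680² − 4·93991 = 462400 − 375964 = 86436; √86436 = 294.
q = (680 − 294)/2 = 193, p = (680 + 294)/2 = 487.
Check: 193 · 487 = 93991.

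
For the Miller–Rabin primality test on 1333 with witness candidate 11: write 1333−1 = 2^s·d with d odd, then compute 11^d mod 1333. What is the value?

494

1333 − 1 = 1332 = 2^2 · 333, so d = 333.
11^1 ≡ 11 (mod 1333)
11^2 ≡ 11^2 = 121 ≡ 121 (mod 1333)
11^4 ≡ 121^2 = 14641 ≡ 1311 (mod 1333)
11^8 ≡ 1311^2 = 1718721 ≡ 484 (mod 1333)
11^16 ≡ 484^2 = 234256 ≡ 981 (mod 1333)
11^32 ≡ 981^2 = 962361 ≡ 1268 (mod 1333)
11^64 ≡ 1268^2 = 1607824 ≡ 226 (mod 1333)
11^128 ≡ 226^2 = 51076 ≡ 422 (mod 1333)
11^256 ≡ 422^2 = 178084 ≡ 795 (mod 1333)
333 = 256 + 64 + 8 + 4 + 1 in binary powers of 2.
So 11^333 ≡ 795 · 226 · 484 · 1311 · 11 ≡ 494 (mod 1333).
Squaring chain: 494 → 97; never reaches −1, so base 11 is a Miller–Rabin witness that 1333 is composite.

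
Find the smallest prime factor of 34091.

73

34091 is odd.
Digit sum 17, not divisible by 3.
Ends in 1: not divisible by 5.
7: 34091 = 7·4870 + 1
11: 34091 = 11·3099 + 2
13: 34091 = 13·2622 + 5
17: 34091 = 17·2005 + 6
19: 34091 = 19·1794 + 5
23: 34091 = 23·1482 + 5
29: 34091 = 29·1175 + 16
31: 34091 = 31·1099 + 22
37: 34091 = 37·921 + 14
41: 34091 = 41·831 + 20
43: 34091 = 43·792 + 35
47: 34091 = 47·725 + 16
53: 34091 = 53·643 + 12
59: 34091 = 59·577 + 48
61: 34091 = 61·558 + 53
67: 34091 = 67·508 + 55
71: 34091 = 71·480 + 11
73: 34091 = 73·467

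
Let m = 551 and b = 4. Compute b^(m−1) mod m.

517

4^1 ≡ 4 (mod 551)
4^2 ≡ 4^2 = 16 ≡ 16 (mod 551)
4^4 ≡ 16^2 = 256 ≡ 256 (mod 551)
4^8 ≡ 256^2 = 65536 ≡ 518 (mod 551)
4^16 ≡ 518^2 = 268324 ≡ 538 (mod 551)
4^32 ≡ 538^2 = 289444 ≡ 169 (mod 551)
4^64 ≡ 169^2 = 28561 ≡ 460 (mod 551)
4^128 ≡ 460^2 = 211600 ≡ 16 (mod 551)
4^256 ≡ 16^2 = 256 ≡ 256 (mod 551)
4^512 ≡ 256^2 = 65536 ≡ 518 (mod 551)
550 = 512 + 32 + 4 + 2 in binary powers of 2.
So 4^550 ≡ 518 · 169 · 256 · 16 ≡ 517 (mod 551).
Since 517 ≠ 1, base 4 is a Fermat witness: 551 is composite.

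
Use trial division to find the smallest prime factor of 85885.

85885 is odd.
Digit sum 34, not divisible by 3.
Ends in 5: divisible by 5.

5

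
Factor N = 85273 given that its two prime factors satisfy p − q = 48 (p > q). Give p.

Since p = q + 48, we have 85273 = q(q + 48), so q² + 48q − 85273 = 0.
Discriminant: 48² + 4·85273 = 2304 + 341092 = 343396; √343396 = 586.
q = (−48 + 586)/2 = 269, and p = q + 48 = 317.
Check: 269 · 317 = 85273.

317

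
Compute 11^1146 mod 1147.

11^1 ≡ 11 (mod 1147)
11^2 ≡ 11^2 = 121 ≡ 121 (mod 1147)
11^4 ≡ 121^2 = 14641 ≡ 877 (mod 1147)
11^8 ≡ 877^2 = 769129 ≡ 639 (mod 1147)
11^16 ≡ 639^2 = 408321 ≡ 1136 (mod 1147)
11^32 ≡ 1136^2 = 1290496 ≡ 121 (mod 1147)
11^64 ≡ 121^2 = 14641 ≡ 877 (mod 1147)
11^128 ≡ 877^2 = 769129 ≡ 639 (mod 1147)
11^256 ≡ 639^2 = 408321 ≡ 1136 (mod 1147)
11^512 ≡ 1136^2 = 1290496 ≡ 121 (mod 1147)
11^1024 ≡ 121^2 = 14641 ≡ 877 (mod 1147)
1146 = 1024 + 64 + 32 + 16 + 8 + 2 in binary powers of 2.
So 11^1146 ≡ 877 · 877 · 121 · 1136 · 639 · 121 ≡ 593 (mod 1147).
Since 593 ≠ 1, base 11 is a Fermat witness: 1147 is composite.

593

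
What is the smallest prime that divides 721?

7

721 is odd.
Digit sum 10, not divisible by 3.
Ends in 1: not divisible by 5.
7: 721 = 7·103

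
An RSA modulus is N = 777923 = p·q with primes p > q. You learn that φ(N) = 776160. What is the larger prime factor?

φ(n) = (p−1)(q−1) = n − (p+q) + 1, so p + q = 777923 − 776160 + 1 = 1764.
p and q are the roots of t² − 1764t + 777923 = 0.
Discriminant: 1764² − 4·777923 = 3111696 − 3111692 = 4; √4 = 2.
q = (1764 − 2)/2 = 881, p = (1764 + 2)/2 = 883.
Check: 881 · 883 = 777923.

883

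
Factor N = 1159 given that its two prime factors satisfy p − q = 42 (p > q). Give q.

Since p = q + 42, we have 1159 = q(q + 42), so q² + 42q − 1159 = 0.
Discriminant: 42² + 4·1159 = 1764 + 4636 = 6400; √6400 = 80.
q = (−42 + 80)/2 = 19, and p = q + 42 = 61.
Check: 19 · 61 = 1159.

19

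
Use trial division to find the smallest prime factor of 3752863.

89

3752863 is odd.
Digit sum 34, not divisible by 3.
Ends in 3: not divisible by 5.
7: 3752863 = 7·536123 + 2
11: 3752863 = 11·341169 + 4
13: 3752863 = 13·288681 + 10
17: 3752863 = 17·220756 + 11
19: 3752863 = 19·197519 + 2
23: 3752863 = 23·163167 + 22
29: 3752863 = 29·129409 + 2
31: 3752863 = 31·121060 + 3
37: 3752863 = 37·101428 + 27
41: 3752863 = 41·91533 + 10
43: 3752863 = 43·87275 + 38
47: 3752863 = 47·79848 + 7
53: 3752863 = 53·70808 + 39
59: 3752863 = 59·63607 + 50
61: 3752863 = 61·61522 + 21
67: 3752863 = 67·56012 + 59
71: 3752863 = 71·52857 + 16
73: 3752863 = 73·51409 + 6
79: 3752863 = 79·47504 + 47
83: 3752863 = 83·45215 + 18
89: 3752863 = 89·42167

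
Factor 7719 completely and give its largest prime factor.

7719 = 3 · 2573
2573 = 31 · 83
83 is prime.
So 7719 = 3 · 31 · 83; the largest prime factor is 83.

83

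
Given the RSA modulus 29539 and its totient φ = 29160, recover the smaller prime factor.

φ(n) = (p−1)(q−1) = n − (p+q) + 1, so p + q = 29539 − 29160 + 1 = 380.
p and q are the roots of t² − 380t + 29539 = 0.
Discriminant: 380² − 4·29539 = 144400 − 118156 = 26244; √26244 = 162.
q = (380 − 162)/2 = 109, p = (380 + 162)/2 = 271.
Check: 109 · 271 = 29539.

109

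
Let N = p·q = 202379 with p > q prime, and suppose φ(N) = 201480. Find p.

φ(n) = (p−1)(q−1) = n − (p+q) + 1, so p + q = 202379 − 201480 + 1 = 900.
p and q are the roots of t² − 900t + 202379 = 0.
Discriminant: 900² − 4·202379 = 810000 − 809516 = 484; √484 = 22.
q = (900 − 22)/2 = 439, p = (900 + 22)/2 = 461.
Check: 439 · 461 = 202379.

461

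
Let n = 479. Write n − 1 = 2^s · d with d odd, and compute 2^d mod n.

1

479 − 1 = 478 = 2^1 · 239, so d = 239.
2^1 ≡ 2 (mod 479)
2^2 ≡ 2^2 = 4 ≡ 4 (mod 479)
2^4 ≡ 4^2 = 16 ≡ 16 (mod 479)
2^8 ≡ 16^2 = 256 ≡ 256 (mod 479)
2^16 ≡ 256^2 = 65536 ≡ 392 (mod 479)
2^32 ≡ 392^2 = 153664 ≡ 384 (mod 479)
2^64 ≡ 384^2 = 147456 ≡ 403 (mod 479)
2^128 ≡ 403^2 = 162409 ≡ 28 (mod 479)
239 = 128 + 64 + 32 + 8 + 4 + 2 + 1 in binary powers of 2.
So 2^239 ≡ 28 · 403 · 384 · 256 · 16 · 4 · 2 ≡ 1 (mod 479).
Since 2^d ≡ 1 (mod 479), base 2 does not prove 479 composite.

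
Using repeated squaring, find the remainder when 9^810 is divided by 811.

1

9^1 ≡ 9 (mod 811)
9^2 ≡ 9^2 = 81 ≡ 81 (mod 811)
9^4 ≡ 81^2 = 6561 ≡ 73 (mod 811)
9^8 ≡ 73^2 = 5329 ≡ 463 (mod 811)
9^16 ≡ 463^2 = 214369 ≡ 265 (mod 811)
9^32 ≡ 265^2 = 70225 ≡ 479 (mod 811)
9^64 ≡ 479^2 = 229441 ≡ 739 (mod 811)
9^128 ≡ 739^2 = 546121 ≡ 318 (mod 811)
9^256 ≡ 318^2 = 101124 ≡ 560 (mod 811)
9^512 ≡ 560^2 = 313600 ≡ 554 (mod 811)
810 = 512 + 256 + 32 + 8 + 2 in binary powers of 2.
So 9^810 ≡ 554 · 560 · 479 · 463 · 81 ≡ 1 (mod 811).
Since the result is 1, base 9 gives no evidence that 811 is composite.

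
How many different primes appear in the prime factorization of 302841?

5

302841 = 3^2 · 33649
33649 = 7 · 4807
4807 = 11 · 437
437 = 19 · 23
302841 = 3^2 · 7 · 11 · 19 · 23, which has 5 distinct prime factors.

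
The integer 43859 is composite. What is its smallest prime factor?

61

43859 is odd.
Digit sum 29, not divisible by 3.
Ends in 9: not divisible by 5.
7: 43859 = 7·6265 + 4
11: 43859 = 11·3987 + 2
13: 43859 = 13·3373 + 10
17: 43859 = 17·2579 + 16
19: 43859 = 19·2308 + 7
23: 43859 = 23·1906 + 21
29: 43859 = 29·1512 + 11
31: 43859 = 31·1414 + 25
37: 43859 = 37·1185 + 14
41: 43859 = 41·1069 + 30
43: 43859 = 43·1019 + 42
47: 43859 = 47·933 + 8
53: 43859 = 53·827 + 28
59: 43859 = 59·743 + 22
61: 43859 = 61·719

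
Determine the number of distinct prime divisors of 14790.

14790 = 2 · 7395
7395 = 3 · 2465
2465 = 5 · 493
493 = 17 · 29
14790 = 2 · 3 · 5 · 17 · 29, which has 5 distinct prime factors.

5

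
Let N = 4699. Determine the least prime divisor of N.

37

4699 is odd.
Digit sum 28, not divisible by 3.
Ends in 9: not divisible by 5.
7: 4699 = 7·671 + 2
11: 4699 = 11·427 + 2
13: 4699 = 13·361 + 6
17: 4699 = 17·276 + 7
19: 4699 = 19·247 + 6
23: 4699 = 23·204 + 7
29: 4699 = 29·162 + 1
31: 4699 = 31·151 + 18
37: 4699 = 37·127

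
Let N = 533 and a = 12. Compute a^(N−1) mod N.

66

12^1 ≡ 12 (mod 533)
12^2 ≡ 12^2 = 144 ≡ 144 (mod 533)
12^4 ≡ 144^2 = 20736 ≡ 482 (mod 533)
12^8 ≡ 482^2 = 232324 ≡ 469 (mod 533)
12^16 ≡ 469^2 = 219961 ≡ 365 (mod 533)
12^32 ≡ 365^2 = 133225 ≡ 508 (mod 533)
12^64 ≡ 508^2 = 258064 ≡ 92 (mod 533)
12^128 ≡ 92^2 = 8464 ≡ 469 (mod 533)
12^256 ≡ 469^2 = 219961 ≡ 365 (mod 533)
12^512 ≡ 365^2 = 133225 ≡ 508 (mod 533)
532 = 512 + 16 + 4 in binary powers of 2.
So 12^532 ≡ 508 · 365 · 482 ≡ 66 (mod 533).
Since 66 ≠ 1, base 12 is a Fermat witness: 533 is composite.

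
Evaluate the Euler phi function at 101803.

Factor: 101803 = 13 · 41 · 191.
φ(101803) = (13−1) · (41−1) · (191−1) = 12 · 40 · 190 = 91200.

91200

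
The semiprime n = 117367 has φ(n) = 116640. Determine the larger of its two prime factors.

φ(n) = (p−1)(q−1) = n − (p+q) + 1, so p + q = 117367 − 116640 + 1 = 728.
p and q are the roots of t² − 728t + 117367 = 0.
Discriminant: 728² − 4·117367 = 529984 − 469468 = 60516; √60516 = 246.
q = (728 − 246)/2 = 241, p = (728 + 246)/2 = 487.
Check: 241 · 487 = 117367.

487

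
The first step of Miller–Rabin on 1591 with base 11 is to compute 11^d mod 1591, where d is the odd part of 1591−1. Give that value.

1591 − 1 = 1590 = 2^1 · 795, so d = 795.
11^1 ≡ 11 (mod 1591)
11^2 ≡ 11^2 = 121 ≡ 121 (mod 1591)
11^4 ≡ 121^2 = 14641 ≡ 322 (mod 1591)
11^8 ≡ 322^2 = 103684 ≡ 269 (mod 1591)
11^16 ≡ 269^2 = 72361 ≡ 766 (mod 1591)
11^32 ≡ 766^2 = 586756 ≡ 1268 (mod 1591)
11^64 ≡ 1268^2 = 1607824 ≡ 914 (mod 1591)
11^128 ≡ 914^2 = 835396 ≡ 121 (mod 1591)
11^256 ≡ 121^2 = 14641 ≡ 322 (mod 1591)
11^512 ≡ 322^2 = 103684 ≡ 269 (mod 1591)
795 = 512 + 256 + 16 + 8 + 2 + 1 in binary powers of 2.
So 11^795 ≡ 269 · 322 · 766 · 269 · 121 · 11 ≡ 924 (mod 1591).
Squaring chain: 924; never reaches −1, so base 11 is a Miller–Rabin witness that 1591 is composite.

924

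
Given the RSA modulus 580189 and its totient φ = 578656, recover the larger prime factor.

φ(n) = (p−1)(q−1) = n − (p+q) + 1, so p + q = 580189 − 578656 + 1 = 1534.
p and q are the roots of t² − 1534t + 580189 = 0.
Discriminant: 1534² − 4·580189 = 2353156 − 2320756 = 32400; √32400 = 180.
q = (1534 − 180)/2 = 677, p = (1534 + 180)/2 = 857.
Check: 677 · 857 = 580189.

857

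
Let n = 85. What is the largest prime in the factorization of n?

85 = 5 · 17
17 is prime.
So 85 = 5 · 17; the largest prime factor is 17.

17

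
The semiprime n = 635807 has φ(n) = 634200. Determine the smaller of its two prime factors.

φ(n) = (p−1)(q−1) = n − (p+q) + 1, so p + q = 635807 − 634200 + 1 = 1608.
p and q are the roots of t² − 1608t + 635807 = 0.
Discriminant: 1608² − 4·635807 = 2585664 − 2543228 = 42436; √42436 = 206.
q = (1608 − 206)/2 = 701, p = (1608 + 206)/2 = 907.
Check: 701 · 907 = 635807.

701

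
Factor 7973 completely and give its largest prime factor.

7973 = 7 · 1139
1139 = 17 · 67
67 is prime.
So 7973 = 7 · 17 · 67; the largest prime factor is 67.

67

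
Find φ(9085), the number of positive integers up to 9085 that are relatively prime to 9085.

6864

Factor: 9085 = 5 · 23 · 79.
φ(9085) = (5−1) · (23−1) · (79−1) = 4 · 22 · 78 = 6864.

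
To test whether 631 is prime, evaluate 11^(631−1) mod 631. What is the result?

11^1 ≡ 11 (mod 631)
11^2 ≡ 11^2 = 121 ≡ 121 (mod 631)
11^4 ≡ 121^2 = 14641 ≡ 128 (mod 631)
11^8 ≡ 128^2 = 16384 ≡ 609 (mod 631)
11^16 ≡ 609^2 = 370881 ≡ 484 (mod 631)
11^32 ≡ 484^2 = 234256 ≡ 155 (mod 631)
11^64 ≡ 155^2 = 24025 ≡ 47 (mod 631)
11^128 ≡ 47^2 = 2209 ≡ 316 (mod 631)
11^256 ≡ 316^2 = 99856 ≡ 158 (mod 631)
11^512 ≡ 158^2 = 24964 ≡ 355 (mod 631)
630 = 512 + 64 + 32 + 16 + 4 + 2 in binary powers of 2.
So 11^630 ≡ 355 · 47 · 155 · 484 · 128 · 121 ≡ 1 (mod 631).
Since the result is 1, base 11 gives no evidence that 631 is composite.

1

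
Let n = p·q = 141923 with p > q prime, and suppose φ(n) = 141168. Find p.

409

φ(n) = (p−1)(q−1) = n − (p+q) + 1, so p + q = 141923 − 141168 + 1 = 756.
p and q are the roots of t² − 756t + 141923 = 0.
Discriminant: 756² − 4·141923 = 571536 − 567692 = 3844; √3844 = 62.
q = (756 − 62)/2 = 347, p = (756 + 62)/2 = 409.
Check: 347 · 409 = 141923.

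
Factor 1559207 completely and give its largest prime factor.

73

1559207 = 13 · 119939
119939 = 31 · 3869
3869 = 53 · 73
73 is prime.
So 1559207 = 13 · 31 · 53 · 73; the largest prime factor is 73.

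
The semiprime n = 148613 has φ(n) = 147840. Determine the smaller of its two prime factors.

φ(n) = (p−1)(q−1) = n − (p+q) + 1, so p + q = 148613 − 147840 + 1 = 774.
p and q are the roots of t² − 774t + 148613 = 0.
Discriminant: 774² − 4·148613 = 599076 − 594452 = 4624; √4624 = 68.
q = (774 − 68)/2 = 353, p = (774 + 68)/2 = 421.
Check: 353 · 421 = 148613.

353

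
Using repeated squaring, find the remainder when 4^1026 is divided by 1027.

4^1 ≡ 4 (mod 1027)
4^2 ≡ 4^2 = 16 ≡ 16 (mod 1027)
4^4 ≡ 16^2 = 256 ≡ 256 (mod 1027)
4^8 ≡ 256^2 = 65536 ≡ 835 (mod 1027)
4^16 ≡ 835^2 = 697225 ≡ 919 (mod 1027)
4^32 ≡ 919^2 = 844561 ≡ 367 (mod 1027)
4^64 ≡ 367^2 = 134689 ≡ 152 (mod 1027)
4^128 ≡ 152^2 = 23104 ≡ 510 (mod 1027)
4^256 ≡ 510^2 = 260100 ≡ 269 (mod 1027)
4^512 ≡ 269^2 = 72361 ≡ 471 (mod 1027)
4^1024 ≡ 471^2 = 221841 ≡ 9 (mod 1027)
1026 = 1024 + 2 in binary powers of 2.
So 4^1026 ≡ 9 · 16 ≡ 144 (mod 1027).
Since 144 ≠ 1, base 4 is a Fermat witness: 1027 is composite.

144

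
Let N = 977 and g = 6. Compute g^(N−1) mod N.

1

6^1 ≡ 6 (mod 977)
6^2 ≡ 6^2 = 36 ≡ 36 (mod 977)
6^4 ≡ 36^2 = 1296 ≡ 319 (mod 977)
6^8 ≡ 319^2 = 101761 ≡ 153 (mod 977)
6^16 ≡ 153^2 = 23409 ≡ 938 (mod 977)
6^32 ≡ 938^2 = 879844 ≡ 544 (mod 977)
6^64 ≡ 544^2 = 295936 ≡ 882 (mod 977)
6^128 ≡ 882^2 = 777924 ≡ 232 (mod 977)
6^256 ≡ 232^2 = 53824 ≡ 89 (mod 977)
6^512 ≡ 89^2 = 7921 ≡ 105 (mod 977)
976 = 512 + 256 + 128 + 64 + 16 in binary powers of 2.
So 6^976 ≡ 105 · 89 · 232 · 882 · 938 ≡ 1 (mod 977).
Since the result is 1, base 6 gives no evidence that 977 is composite.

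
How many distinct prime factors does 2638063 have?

2638063 = 37^2 · 1927
1927 = 41 · 47
2638063 = 37^2 · 41 · 47, which has 3 distinct prime factors.

3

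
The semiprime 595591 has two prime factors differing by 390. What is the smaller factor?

Since p = q + 390, we have 595591 = q(q + 390), so q² + 390q − 595591 = 0.
Discriminant: 390² + 4·595591 = 152100 + 2382364 = 2534464; √2534464 = 1592.
q = (−390 + 1592)/2 = 601, and p = q + 390 = 991.
Check: 601 · 991 = 595591.

601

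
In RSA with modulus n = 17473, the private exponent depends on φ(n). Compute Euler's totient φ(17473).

Factor: 17473 = 101 · 173.
φ(17473) = (101−1) · (173−1) = 100 · 172 = 17200.

17200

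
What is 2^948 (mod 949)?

2^1 ≡ 2 (mod 949)
2^2 ≡ 2^2 = 4 ≡ 4 (mod 949)
2^4 ≡ 4^2 = 16 ≡ 16 (mod 949)
2^8 ≡ 16^2 = 256 ≡ 256 (mod 949)
2^16 ≡ 256^2 = 65536 ≡ 55 (mod 949)
2^32 ≡ 55^2 = 3025 ≡ 178 (mod 949)
2^64 ≡ 178^2 = 31684 ≡ 367 (mod 949)
2^128 ≡ 367^2 = 134689 ≡ 880 (mod 949)
2^256 ≡ 880^2 = 774400 ≡ 16 (mod 949)
2^512 ≡ 16^2 = 256 ≡ 256 (mod 949)
948 = 512 + 256 + 128 + 32 + 16 + 4 in binary powers of 2.
So 2^948 ≡ 256 · 16 · 880 · 178 · 55 · 16 ≡ 300 (mod 949).
Since 300 ≠ 1, base 2 is a Fermat witness: 949 is composite.

300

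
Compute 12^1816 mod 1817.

12^1 ≡ 12 (mod 1817)
12^2 ≡ 12^2 = 144 ≡ 144 (mod 1817)
12^4 ≡ 144^2 = 20736 ≡ 749 (mod 1817)
12^8 ≡ 749^2 = 561001 ≡ 1365 (mod 1817)
12^16 ≡ 1365^2 = 1863225 ≡ 800 (mod 1817)
12^32 ≡ 800^2 = 640000 ≡ 416 (mod 1817)
12^64 ≡ 416^2 = 173056 ≡ 441 (mod 1817)
12^128 ≡ 441^2 = 194481 ≡ 62 (mod 1817)
12^256 ≡ 62^2 = 3844 ≡ 210 (mod 1817)
12^512 ≡ 210^2 = 44100 ≡ 492 (mod 1817)
12^1024 ≡ 492^2 = 242064 ≡ 403 (mod 1817)
1816 = 1024 + 512 + 256 + 16 + 8 in binary powers of 2.
So 12^1816 ≡ 403 · 492 · 210 · 800 · 1365 ≡ 1553 (mod 1817).
Since 1553 ≠ 1, base 12 is a Fermat witness: 1817 is composite.

1553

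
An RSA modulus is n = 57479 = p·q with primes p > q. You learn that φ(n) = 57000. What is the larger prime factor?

251

φ(n) = (p−1)(q−1) = n − (p+q) + 1, so p + q = 57479 − 57000 + 1 = 480.
p and q are the roots of t² − 480t + 57479 = 0.
Discriminant: 480² − 4·57479 = 230400 − 229916 = 484; √484 = 22.
q = (480 − 22)/2 = 229, p = (480 + 22)/2 = 251.
Check: 229 · 251 = 57479.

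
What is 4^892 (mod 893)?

4^1 ≡ 4 (mod 893)
4^2 ≡ 4^2 = 16 ≡ 16 (mod 893)
4^4 ≡ 16^2 = 256 ≡ 256 (mod 893)
4^8 ≡ 256^2 = 65536 ≡ 347 (mod 893)
4^16 ≡ 347^2 = 120409 ≡ 747 (mod 893)
4^32 ≡ 747^2 = 558009 ≡ 777 (mod 893)
4^64 ≡ 777^2 = 603729 ≡ 61 (mod 893)
4^128 ≡ 61^2 = 3721 ≡ 149 (mod 893)
4^256 ≡ 149^2 = 22201 ≡ 769 (mod 893)
4^512 ≡ 769^2 = 591361 ≡ 195 (mod 893)
892 = 512 + 256 + 64 + 32 + 16 + 8 + 4 in binary powers of 2.
So 4^892 ≡ 195 · 769 · 61 · 777 · 747 · 347 · 256 ≡ 61 (mod 893).
Since 61 ≠ 1, base 4 is a Fermat witness: 893 is composite.

61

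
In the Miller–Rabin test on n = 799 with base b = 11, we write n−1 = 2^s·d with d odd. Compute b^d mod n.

799 − 1 = 798 = 2^1 · 399, so d = 399.
11^1 ≡ 11 (mod 799)
11^2 ≡ 11^2 = 121 ≡ 121 (mod 799)
11^4 ≡ 121^2 = 14641 ≡ 259 (mod 799)
11^8 ≡ 259^2 = 67081 ≡ 764 (mod 799)
11^16 ≡ 764^2 = 583696 ≡ 426 (mod 799)
11^32 ≡ 426^2 = 181476 ≡ 103 (mod 799)
11^64 ≡ 103^2 = 10609 ≡ 222 (mod 799)
11^128 ≡ 222^2 = 49284 ≡ 545 (mod 799)
11^256 ≡ 545^2 = 297025 ≡ 596 (mod 799)
399 = 256 + 128 + 8 + 4 + 2 + 1 in binary powers of 2.
So 11^399 ≡ 596 · 545 · 764 · 259 · 121 · 11 ≡ 82 (mod 799).
Squaring chain: 82; never reaches −1, so base 11 is a Miller–Rabin witness that 799 is composite.

82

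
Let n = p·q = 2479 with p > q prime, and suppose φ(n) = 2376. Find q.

37

φ(n) = (p−1)(q−1) = n − (p+q) + 1, so p + q = 2479 − 2376 + 1 = 104.
p and q are the roots of t² − 104t + 2479 = 0.
Discriminant: 104² − 4·2479 = 10816 − 9916 = 900; √900 = 30.
q = (104 − 30)/2 = 37, p = (104 + 30)/2 = 67.
Check: 37 · 67 = 2479.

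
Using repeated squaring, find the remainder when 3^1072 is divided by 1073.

848

3^1 ≡ 3 (mod 1073)
3^2 ≡ 3^2 = 9 ≡ 9 (mod 1073)
3^4 ≡ 9^2 = 81 ≡ 81 (mod 1073)
3^8 ≡ 81^2 = 6561 ≡ 123 (mod 1073)
3^16 ≡ 123^2 = 15129 ≡ 107 (mod 1073)
3^32 ≡ 107^2 = 11449 ≡ 719 (mod 1073)
3^64 ≡ 719^2 = 516961 ≡ 848 (mod 1073)
3^128 ≡ 848^2 = 719104 ≡ 194 (mod 1073)
3^256 ≡ 194^2 = 37636 ≡ 81 (mod 1073)
3^512 ≡ 81^2 = 6561 ≡ 123 (mod 1073)
3^1024 ≡ 123^2 = 15129 ≡ 107 (mod 1073)
1072 = 1024 + 32 + 16 in binary powers of 2.
So 3^1072 ≡ 107 · 719 · 107 ≡ 848 (mod 1073).
Since 848 ≠ 1, base 3 is a Fermat witness: 1073 is composite.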